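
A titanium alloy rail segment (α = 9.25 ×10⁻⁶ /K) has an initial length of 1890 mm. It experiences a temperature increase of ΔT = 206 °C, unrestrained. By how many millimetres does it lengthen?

ΔL = α·L₀·ΔT = 9.25×10⁻⁶ × 1890 mm × 206.0 K = 3.60 mm.

3.60 mm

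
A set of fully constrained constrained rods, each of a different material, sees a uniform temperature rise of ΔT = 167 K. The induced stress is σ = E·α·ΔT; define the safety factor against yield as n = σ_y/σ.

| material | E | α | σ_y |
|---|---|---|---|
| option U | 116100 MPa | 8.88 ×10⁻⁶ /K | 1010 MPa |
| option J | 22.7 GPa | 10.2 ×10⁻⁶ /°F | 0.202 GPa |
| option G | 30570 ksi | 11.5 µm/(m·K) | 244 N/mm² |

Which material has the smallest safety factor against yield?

Per material, after unit conversion:
  option U: E = 116.1, α = 8.88, σ_y = 1010 → σ = 172 MPa, n = 5.87
  option J: E = 22.70, α = 18.4, σ_y = 202.0 → σ = 69.6 MPa, n = 2.90
  option G: E = 210.8, α = 11.5, σ_y = 244.0 → σ = 405 MPa, n = 0.603
The minimum is option G at n = 0.603.

option G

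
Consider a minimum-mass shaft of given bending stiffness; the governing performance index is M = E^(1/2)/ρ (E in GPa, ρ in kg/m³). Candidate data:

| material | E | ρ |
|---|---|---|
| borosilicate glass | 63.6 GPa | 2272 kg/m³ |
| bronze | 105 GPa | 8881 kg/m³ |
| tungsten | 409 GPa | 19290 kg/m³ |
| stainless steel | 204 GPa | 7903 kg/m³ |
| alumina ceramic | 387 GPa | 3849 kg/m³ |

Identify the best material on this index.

alumina ceramic

Evaluate M for each candidate:
  alumina ceramic: M = 5.11×10⁻³
  borosilicate glass: M = 3.51×10⁻³
  stainless steel: M = 1.81×10⁻³
  bronze: M = 1.15×10⁻³
  tungsten: M = 1.05×10⁻³
Highest index: alumina ceramic.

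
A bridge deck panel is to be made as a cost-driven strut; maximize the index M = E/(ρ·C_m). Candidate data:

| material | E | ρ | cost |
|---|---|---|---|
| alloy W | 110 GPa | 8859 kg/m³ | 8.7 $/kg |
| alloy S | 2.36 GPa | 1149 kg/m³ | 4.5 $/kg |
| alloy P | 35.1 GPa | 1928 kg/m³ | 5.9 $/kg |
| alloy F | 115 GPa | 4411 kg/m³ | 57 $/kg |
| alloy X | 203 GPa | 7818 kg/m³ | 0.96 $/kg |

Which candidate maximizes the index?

Computing M directly (units already consistent):
  alloy X: M = 27.0 MN·m per $
  alloy P: M = 3.09 MN·m per $
  alloy W: M = 1.43 MN·m per $
  alloy F: M = 0.457 MN·m per $
  alloy S: M = 0.456 MN·m per $
Alloy X has the largest M.

alloy X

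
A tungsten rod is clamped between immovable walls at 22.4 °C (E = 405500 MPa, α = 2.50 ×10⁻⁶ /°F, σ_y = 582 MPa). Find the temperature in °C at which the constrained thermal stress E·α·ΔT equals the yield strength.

341 °C

E = 405500 MPa = 405.5 GPa.
α = 2.50×10⁻⁶/°F × 9/5 = 4.50×10⁻⁶/K.
E·α·ΔT = 582.0 MPa ⇒ ΔT = 582.0 / (405.5×10³ × 4.50×10⁻⁶) = 318.9 K.
T = 22.4 + 318.9 = 341.3 °C.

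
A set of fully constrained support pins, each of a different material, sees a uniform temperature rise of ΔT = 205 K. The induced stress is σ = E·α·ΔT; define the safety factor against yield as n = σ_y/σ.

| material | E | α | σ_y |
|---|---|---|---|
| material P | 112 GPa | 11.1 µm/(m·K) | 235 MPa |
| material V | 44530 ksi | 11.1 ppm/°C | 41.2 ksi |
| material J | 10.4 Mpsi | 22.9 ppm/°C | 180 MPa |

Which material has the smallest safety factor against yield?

In consistent units (E in GPa, α in ×10⁻⁶/K, σ_y in MPa):
  material P: E = 112.0, α = 11.1, σ_y = 235.0 → σ = 255 MPa, n = 0.922
  material V: E = 307.0, α = 11.1, σ_y = 284.1 → σ = 699 MPa, n = 0.407
  material J: E = 71.71, α = 22.9, σ_y = 180.0 → σ = 337 MPa, n = 0.535
The minimum is material V at n = 0.407.

material V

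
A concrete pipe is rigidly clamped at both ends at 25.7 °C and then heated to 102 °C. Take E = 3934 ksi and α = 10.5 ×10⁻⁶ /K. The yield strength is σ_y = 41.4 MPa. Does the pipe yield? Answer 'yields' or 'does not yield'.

E = 3934 ksi = 27.12 GPa.
ΔT = 76.30 K. Constrained thermal stress σ = E·α·ΔT = 27.12×10³ MPa × 10.5×10⁻⁶ × 76.30 = 21.7 MPa (compressive).
Compare to σ_y = 41.4 MPa: σ < σ_y, so it does not yield.

does not yield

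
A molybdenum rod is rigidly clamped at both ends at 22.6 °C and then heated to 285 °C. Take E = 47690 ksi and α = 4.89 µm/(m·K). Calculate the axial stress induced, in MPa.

422 MPa

E = 47690 ksi = 328.8 GPa.
ΔT = 262.4 K. Constrained thermal stress σ = E·α·ΔT = 328.8×10³ MPa × 4.89×10⁻⁶ × 262.4 = 422 MPa (compressive).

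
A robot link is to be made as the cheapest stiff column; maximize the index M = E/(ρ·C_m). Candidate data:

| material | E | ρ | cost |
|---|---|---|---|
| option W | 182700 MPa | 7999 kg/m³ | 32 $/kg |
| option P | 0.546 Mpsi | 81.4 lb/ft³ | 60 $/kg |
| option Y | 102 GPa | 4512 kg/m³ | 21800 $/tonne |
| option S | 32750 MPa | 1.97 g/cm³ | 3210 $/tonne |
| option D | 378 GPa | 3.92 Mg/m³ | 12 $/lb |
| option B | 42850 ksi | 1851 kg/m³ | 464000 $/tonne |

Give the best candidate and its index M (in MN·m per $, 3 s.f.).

option S, M = 5.18 MN·m per $

In SI units:
  option W: E = 182.7 GPa, ρ = 7999 kg/m³, cost = 32.00 $/kg
  option P: E = 3.765 GPa, ρ = 1304 kg/m³, cost = 60.00 $/kg
  option Y: E = 102.0 GPa, ρ = 4512 kg/m³, cost = 21.80 $/kg
  option S: E = 32.75 GPa, ρ = 1970 kg/m³, cost = 3.210 $/kg
  option D: E = 378.0 GPa, ρ = 3920 kg/m³, cost = 26.46 $/kg
  option B: E = 295.4 GPa, ρ = 1851 kg/m³, cost = 464.0 $/kg
  option S: M = 5.18 MN·m per $
  option D: M = 3.65 MN·m per $
  option Y: M = 1.04 MN·m per $
  option W: M = 0.714 MN·m per $
  option B: M = 0.344 MN·m per $
  option P: M = 0.0481 MN·m per $
Option S ranks first.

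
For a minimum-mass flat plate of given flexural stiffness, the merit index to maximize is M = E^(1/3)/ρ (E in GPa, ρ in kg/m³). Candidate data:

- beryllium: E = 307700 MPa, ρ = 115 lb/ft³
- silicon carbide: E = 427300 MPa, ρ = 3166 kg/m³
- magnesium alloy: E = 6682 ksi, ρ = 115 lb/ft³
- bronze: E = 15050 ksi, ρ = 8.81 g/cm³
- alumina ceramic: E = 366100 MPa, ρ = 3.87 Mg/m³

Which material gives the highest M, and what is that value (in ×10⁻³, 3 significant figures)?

beryllium, M = 3.66×10⁻³

In SI units:
  beryllium: E = 307.7 GPa, ρ = 1842 kg/m³
  silicon carbide: E = 427.3 GPa, ρ = 3166 kg/m³
  magnesium alloy: E = 46.07 GPa, ρ = 1842 kg/m³
  bronze: E = 103.8 GPa, ρ = 8810 kg/m³
  alumina ceramic: E = 366.1 GPa, ρ = 3870 kg/m³
  beryllium: M = 3.66×10⁻³
  silicon carbide: M = 2.38×10⁻³
  magnesium alloy: M = 1.95×10⁻³
  alumina ceramic: M = 1.85×10⁻³
  bronze: M = 0.533×10⁻³
Highest index: beryllium.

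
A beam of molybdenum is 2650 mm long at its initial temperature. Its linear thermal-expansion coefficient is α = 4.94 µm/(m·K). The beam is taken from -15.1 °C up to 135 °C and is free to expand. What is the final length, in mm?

2652.0 mm

ΔT = 135 − (-15.1) = 150.1 K.
ΔL = α·L₀·ΔT = 4.94×10⁻⁶ × 2650 mm × 150.1 K = 1.96 mm.
L = L₀ + ΔL = 2650 + 1.96 = 2652.0 mm.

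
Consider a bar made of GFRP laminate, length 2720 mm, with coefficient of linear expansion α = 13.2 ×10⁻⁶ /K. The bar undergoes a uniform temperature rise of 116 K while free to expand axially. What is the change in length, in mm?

ΔL = α·L₀·ΔT = 13.2×10⁻⁶ × 2720 mm × 116.0 K = 4.16 mm.

4.16 mm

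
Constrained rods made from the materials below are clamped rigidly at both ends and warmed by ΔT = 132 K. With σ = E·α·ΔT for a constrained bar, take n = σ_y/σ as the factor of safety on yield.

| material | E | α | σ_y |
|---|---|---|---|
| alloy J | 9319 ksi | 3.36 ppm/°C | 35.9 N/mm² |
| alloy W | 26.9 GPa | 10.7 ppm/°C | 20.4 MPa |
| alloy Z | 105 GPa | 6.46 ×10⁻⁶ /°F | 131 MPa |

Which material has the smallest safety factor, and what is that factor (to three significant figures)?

Per material, after unit conversion:
  alloy J: E = 64.25, α = 3.36, σ_y = 35.90 → σ = 28.5 MPa, n = 1.26
  alloy W: E = 26.90, α = 10.7, σ_y = 20.40 → σ = 38.0 MPa, n = 0.537
  alloy Z: E = 105.0, α = 11.6, σ_y = 131.0 → σ = 161 MPa, n = 0.813
Smallest n: alloy W with n = 0.537.

alloy W, n = 0.537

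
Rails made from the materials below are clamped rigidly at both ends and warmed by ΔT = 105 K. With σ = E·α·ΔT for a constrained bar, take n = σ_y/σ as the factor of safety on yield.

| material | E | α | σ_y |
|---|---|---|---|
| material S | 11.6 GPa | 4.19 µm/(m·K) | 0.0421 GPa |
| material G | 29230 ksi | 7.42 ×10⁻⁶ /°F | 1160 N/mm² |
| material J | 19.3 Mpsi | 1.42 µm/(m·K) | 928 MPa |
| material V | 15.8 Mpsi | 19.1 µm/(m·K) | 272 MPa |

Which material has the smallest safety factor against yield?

material V

Per material, after unit conversion:
  material S: E = 11.60, α = 4.19, σ_y = 42.10 → σ = 5.10 MPa, n = 8.25
  material G: E = 201.5, α = 13.4, σ_y = 1160 → σ = 283 MPa, n = 4.10
  material J: E = 133.1, α = 1.42, σ_y = 928.0 → σ = 19.8 MPa, n = 46.8
  material V: E = 108.9, α = 19.1, σ_y = 272.0 → σ = 218 MPa, n = 1.25
The minimum is material V at n = 1.25.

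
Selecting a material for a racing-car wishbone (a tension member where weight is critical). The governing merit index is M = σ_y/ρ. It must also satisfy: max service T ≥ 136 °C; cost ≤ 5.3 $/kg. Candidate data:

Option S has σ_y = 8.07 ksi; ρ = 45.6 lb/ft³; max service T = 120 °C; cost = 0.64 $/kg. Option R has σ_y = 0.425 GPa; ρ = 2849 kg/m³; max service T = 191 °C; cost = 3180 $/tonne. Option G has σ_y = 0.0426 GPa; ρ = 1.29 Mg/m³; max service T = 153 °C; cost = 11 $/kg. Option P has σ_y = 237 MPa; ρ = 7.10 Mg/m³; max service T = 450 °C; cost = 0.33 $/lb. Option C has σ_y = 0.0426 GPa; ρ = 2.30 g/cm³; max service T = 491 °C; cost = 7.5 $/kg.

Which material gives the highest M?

Screen on constraints: max service T ≥ 136 °C; cost ≤ 5.3 $/kg. Survivors: option R, option P.
In SI units:
  option R: σ_y = 425.0 MPa, ρ = 2849 kg/m³
  option P: σ_y = 237.0 MPa, ρ = 7100 kg/m³
  option R: M = 149 kN·m/kg
  option P: M = 33.4 kN·m/kg
Option R has the largest M.

option R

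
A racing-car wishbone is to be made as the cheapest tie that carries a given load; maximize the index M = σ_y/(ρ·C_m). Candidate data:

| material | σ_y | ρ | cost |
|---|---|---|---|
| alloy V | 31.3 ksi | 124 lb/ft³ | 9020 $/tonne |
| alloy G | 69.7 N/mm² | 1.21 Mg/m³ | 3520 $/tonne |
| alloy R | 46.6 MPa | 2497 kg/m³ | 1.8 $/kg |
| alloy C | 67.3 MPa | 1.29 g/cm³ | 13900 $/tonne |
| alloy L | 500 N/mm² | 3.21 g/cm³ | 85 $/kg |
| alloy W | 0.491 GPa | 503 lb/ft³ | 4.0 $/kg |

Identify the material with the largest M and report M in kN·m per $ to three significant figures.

Convert each candidate to consistent units, then evaluate M:
  alloy V: σ_y = 215.8 MPa, ρ = 1986 kg/m³, cost = 9.020 $/kg
  alloy G: σ_y = 69.70 MPa, ρ = 1210 kg/m³, cost = 3.520 $/kg
  alloy R: σ_y = 46.60 MPa, ρ = 2497 kg/m³, cost = 1.800 $/kg
  alloy C: σ_y = 67.30 MPa, ρ = 1290 kg/m³, cost = 13.90 $/kg
  alloy L: σ_y = 500.0 MPa, ρ = 3210 kg/m³, cost = 85.00 $/kg
  alloy W: σ_y = 491.0 MPa, ρ = 8057 kg/m³, cost = 4.000 $/kg
  alloy G: M = 16.4 kN·m per $
  alloy W: M = 15.2 kN·m per $
  alloy V: M = 12.0 kN·m per $
  alloy R: M = 10.4 kN·m per $
  alloy C: M = 3.75 kN·m per $
  alloy L: M = 1.83 kN·m per $
The maximum is for alloy G.

alloy G, M = 16.4 kN·m per $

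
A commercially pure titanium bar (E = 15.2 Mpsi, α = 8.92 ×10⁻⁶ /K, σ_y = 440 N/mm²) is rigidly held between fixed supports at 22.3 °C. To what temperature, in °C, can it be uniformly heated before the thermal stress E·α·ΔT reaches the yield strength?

493 °C

E = 15.2 Mpsi = 104.8 GPa.
σ_y = 440 N/mm² = 440.0 MPa.
E·α·ΔT = 440.0 MPa ⇒ ΔT = 440.0 / (104.8×10³ × 8.92×10⁻⁶) = 470.7 K.
T = 22.3 + 470.7 = 493.0 °C.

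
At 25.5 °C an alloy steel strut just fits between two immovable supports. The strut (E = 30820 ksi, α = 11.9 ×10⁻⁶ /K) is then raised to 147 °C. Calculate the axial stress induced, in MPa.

E = 30820 ksi = 212.5 GPa.
ΔT = 121.5 K. Constrained thermal stress σ = E·α·ΔT = 212.5×10³ MPa × 11.9×10⁻⁶ × 121.5 = 307 MPa (compressive).

307 MPa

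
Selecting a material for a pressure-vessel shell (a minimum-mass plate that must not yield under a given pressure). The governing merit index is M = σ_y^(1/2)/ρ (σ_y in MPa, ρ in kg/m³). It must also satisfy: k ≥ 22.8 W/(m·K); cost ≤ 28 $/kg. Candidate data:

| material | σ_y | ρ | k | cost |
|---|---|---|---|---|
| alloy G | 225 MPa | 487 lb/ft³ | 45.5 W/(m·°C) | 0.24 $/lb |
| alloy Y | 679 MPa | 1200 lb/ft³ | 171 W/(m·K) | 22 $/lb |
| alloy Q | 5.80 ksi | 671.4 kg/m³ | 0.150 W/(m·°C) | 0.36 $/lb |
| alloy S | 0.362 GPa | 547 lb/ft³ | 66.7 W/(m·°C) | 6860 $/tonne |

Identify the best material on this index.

Screen on constraints: k ≥ 22.8 W/(m·K); cost ≤ 28 $/kg. Survivors: alloy G, alloy S.
After converting to SI:
  alloy G: σ_y = 225.0 MPa, ρ = 7801 kg/m³
  alloy S: σ_y = 362.0 MPa, ρ = 8762 kg/m³
  alloy S: M = 2.17×10⁻³
  alloy G: M = 1.92×10⁻³
Alloy S has the largest M.

alloy S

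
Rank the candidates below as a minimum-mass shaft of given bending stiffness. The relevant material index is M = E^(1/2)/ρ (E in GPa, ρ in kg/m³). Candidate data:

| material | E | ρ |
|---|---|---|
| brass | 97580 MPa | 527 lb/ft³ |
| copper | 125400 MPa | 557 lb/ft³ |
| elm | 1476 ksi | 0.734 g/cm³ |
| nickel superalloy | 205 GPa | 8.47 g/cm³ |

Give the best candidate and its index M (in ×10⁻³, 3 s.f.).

elm, M = 4.35×10⁻³

Convert each candidate to consistent units, then evaluate M:
  brass: E = 97.58 GPa, ρ = 8442 kg/m³
  copper: E = 125.4 GPa, ρ = 8922 kg/m³
  elm: E = 10.18 GPa, ρ = 734.0 kg/m³
  nickel superalloy: E = 205.0 GPa, ρ = 8470 kg/m³
  elm: M = 4.35×10⁻³
  nickel superalloy: M = 1.69×10⁻³
  copper: M = 1.26×10⁻³
  brass: M = 1.17×10⁻³
Highest index: elm.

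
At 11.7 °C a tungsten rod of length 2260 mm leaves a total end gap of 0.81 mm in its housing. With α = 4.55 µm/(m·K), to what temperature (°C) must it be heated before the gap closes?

90.5 °C

α·L₀·ΔT = 0.81 mm ⇒ ΔT = 0.81 / (4.55×10⁻⁶ × 2260.0) = 78.77 K.
T = 11.7 + 78.77 = 90.47 °C.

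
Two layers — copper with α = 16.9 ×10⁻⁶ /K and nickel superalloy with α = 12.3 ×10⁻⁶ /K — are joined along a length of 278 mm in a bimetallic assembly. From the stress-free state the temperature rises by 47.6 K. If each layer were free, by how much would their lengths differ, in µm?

60.9 µm

Δα = |16.9 − 12.3|×10⁻⁶/K = 4.60×10⁻⁶/K.
ΔL_mismatch = Δα·L·ΔT = 4.60×10⁻⁶ × 278.0 mm × 47.6 K = 60.9 µm.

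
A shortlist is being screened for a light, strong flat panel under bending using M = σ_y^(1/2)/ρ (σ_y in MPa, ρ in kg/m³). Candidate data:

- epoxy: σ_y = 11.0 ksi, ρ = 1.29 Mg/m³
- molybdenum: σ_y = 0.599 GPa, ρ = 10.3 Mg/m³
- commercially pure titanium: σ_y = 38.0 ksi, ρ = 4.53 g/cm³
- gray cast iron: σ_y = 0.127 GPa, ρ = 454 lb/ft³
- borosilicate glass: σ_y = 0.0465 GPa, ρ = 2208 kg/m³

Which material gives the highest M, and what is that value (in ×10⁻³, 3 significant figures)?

epoxy, M = 6.75×10⁻³

Putting every candidate on a common basis:
  epoxy: σ_y = 75.84 MPa, ρ = 1290 kg/m³
  molybdenum: σ_y = 599.0 MPa, ρ = 10300 kg/m³
  commercially pure titanium: σ_y = 262.0 MPa, ρ = 4530 kg/m³
  gray cast iron: σ_y = 127.0 MPa, ρ = 7272 kg/m³
  borosilicate glass: σ_y = 46.50 MPa, ρ = 2208 kg/m³
  epoxy: M = 6.75×10⁻³
  commercially pure titanium: M = 3.57×10⁻³
  borosilicate glass: M = 3.09×10⁻³
  molybdenum: M = 2.38×10⁻³
  gray cast iron: M = 1.55×10⁻³
Epoxy ranks first.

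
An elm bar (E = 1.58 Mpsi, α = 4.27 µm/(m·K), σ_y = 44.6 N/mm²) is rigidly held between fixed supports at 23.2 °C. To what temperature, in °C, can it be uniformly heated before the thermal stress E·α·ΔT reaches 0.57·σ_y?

E = 1.58 Mpsi = 10.89 GPa.
σ_y = 44.6 N/mm² = 44.60 MPa.
E·α·ΔT = 25.42 MPa ⇒ ΔT = 25.42 / (10.89×10³ × 4.27×10⁻⁶) = 546.5 K.
T = 23.2 + 546.5 = 569.7 °C.

570 °C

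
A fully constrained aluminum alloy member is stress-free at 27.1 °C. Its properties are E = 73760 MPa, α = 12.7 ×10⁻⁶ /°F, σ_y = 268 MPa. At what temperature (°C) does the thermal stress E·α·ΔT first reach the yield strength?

E = 73760 MPa = 73.76 GPa.
α = 12.7×10⁻⁶/°F × 9/5 = 22.9×10⁻⁶/K.
E·α·ΔT = 268.0 MPa ⇒ ΔT = 268.0 / (73.76×10³ × 22.9×10⁻⁶) = 158.9 K.
T = 27.1 + 158.9 = 186.0 °C.

186 °C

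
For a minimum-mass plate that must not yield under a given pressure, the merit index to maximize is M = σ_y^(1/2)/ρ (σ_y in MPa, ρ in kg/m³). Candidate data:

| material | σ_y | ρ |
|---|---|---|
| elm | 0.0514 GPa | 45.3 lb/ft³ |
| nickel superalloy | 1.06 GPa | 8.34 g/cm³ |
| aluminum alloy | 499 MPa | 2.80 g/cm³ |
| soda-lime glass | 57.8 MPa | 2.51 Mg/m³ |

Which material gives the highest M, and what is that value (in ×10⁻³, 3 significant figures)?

elm, M = 9.88×10⁻³

Normalizing units and computing the index:
  elm: σ_y = 51.40 MPa, ρ = 725.6 kg/m³
  nickel superalloy: σ_y = 1060 MPa, ρ = 8340 kg/m³
  aluminum alloy: σ_y = 499.0 MPa, ρ = 2800 kg/m³
  soda-lime glass: σ_y = 57.80 MPa, ρ = 2510 kg/m³
  elm: M = 9.88×10⁻³
  aluminum alloy: M = 7.98×10⁻³
  nickel superalloy: M = 3.90×10⁻³
  soda-lime glass: M = 3.03×10⁻³
Highest index: elm.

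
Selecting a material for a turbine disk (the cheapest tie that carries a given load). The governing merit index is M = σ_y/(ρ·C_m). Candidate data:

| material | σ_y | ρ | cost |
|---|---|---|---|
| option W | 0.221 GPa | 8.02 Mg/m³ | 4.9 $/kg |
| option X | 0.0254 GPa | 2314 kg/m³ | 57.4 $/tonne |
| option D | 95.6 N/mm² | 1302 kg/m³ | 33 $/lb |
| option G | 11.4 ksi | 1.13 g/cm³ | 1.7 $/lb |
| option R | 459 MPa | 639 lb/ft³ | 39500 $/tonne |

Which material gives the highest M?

option X

Putting every candidate on a common basis:
  option W: σ_y = 221.0 MPa, ρ = 8020 kg/m³, cost = 4.900 $/kg
  option X: σ_y = 25.40 MPa, ρ = 2314 kg/m³, cost = 0.05740 $/kg
  option D: σ_y = 95.60 MPa, ρ = 1302 kg/m³, cost = 72.75 $/kg
  option G: σ_y = 78.60 MPa, ρ = 1130 kg/m³, cost = 3.748 $/kg
  option R: σ_y = 459.0 MPa, ρ = 10240 kg/m³, cost = 39.50 $/kg
  option X: M = 191 kN·m per $
  option G: M = 18.6 kN·m per $
  option W: M = 5.62 kN·m per $
  option R: M = 1.14 kN·m per $
  option D: M = 1.01 kN·m per $
Option X has the largest M.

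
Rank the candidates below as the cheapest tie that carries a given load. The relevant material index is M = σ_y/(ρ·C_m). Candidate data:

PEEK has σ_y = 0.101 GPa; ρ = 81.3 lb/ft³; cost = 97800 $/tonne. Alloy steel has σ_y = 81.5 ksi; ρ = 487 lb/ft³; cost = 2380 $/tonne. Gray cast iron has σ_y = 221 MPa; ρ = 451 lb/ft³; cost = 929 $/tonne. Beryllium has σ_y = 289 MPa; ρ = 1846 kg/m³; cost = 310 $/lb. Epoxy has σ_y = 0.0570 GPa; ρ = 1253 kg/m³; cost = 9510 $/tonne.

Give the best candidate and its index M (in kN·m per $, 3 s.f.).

Convert each candidate to consistent units, then evaluate M:
  PEEK: σ_y = 101.0 MPa, ρ = 1302 kg/m³, cost = 97.80 $/kg
  alloy steel: σ_y = 561.9 MPa, ρ = 7801 kg/m³, cost = 2.380 $/kg
  gray cast iron: σ_y = 221.0 MPa, ρ = 7224 kg/m³, cost = 0.9290 $/kg
  beryllium: σ_y = 289.0 MPa, ρ = 1846 kg/m³, cost = 683.4 $/kg
  epoxy: σ_y = 57.00 MPa, ρ = 1253 kg/m³, cost = 9.510 $/kg
  gray cast iron: M = 32.9 kN·m per $
  alloy steel: M = 30.3 kN·m per $
  epoxy: M = 4.78 kN·m per $
  PEEK: M = 0.793 kN·m per $
  beryllium: M = 0.229 kN·m per $
Highest index: gray cast iron.

gray cast iron, M = 32.9 kN·m per $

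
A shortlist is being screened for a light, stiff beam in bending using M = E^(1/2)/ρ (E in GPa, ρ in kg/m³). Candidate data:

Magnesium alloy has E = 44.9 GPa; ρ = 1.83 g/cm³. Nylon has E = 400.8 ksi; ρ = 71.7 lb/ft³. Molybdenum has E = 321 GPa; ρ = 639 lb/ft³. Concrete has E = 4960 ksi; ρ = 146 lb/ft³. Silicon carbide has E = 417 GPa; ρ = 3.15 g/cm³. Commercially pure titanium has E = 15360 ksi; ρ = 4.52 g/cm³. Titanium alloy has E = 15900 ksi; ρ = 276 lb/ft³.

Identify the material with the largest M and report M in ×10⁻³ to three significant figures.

After converting to SI:
  magnesium alloy: E = 44.90 GPa, ρ = 1830 kg/m³
  nylon: E = 2.763 GPa, ρ = 1149 kg/m³
  molybdenum: E = 321.0 GPa, ρ = 10240 kg/m³
  concrete: E = 34.20 GPa, ρ = 2339 kg/m³
  silicon carbide: E = 417.0 GPa, ρ = 3150 kg/m³
  commercially pure titanium: E = 105.9 GPa, ρ = 4520 kg/m³
  titanium alloy: E = 109.6 GPa, ρ = 4421 kg/m³
  silicon carbide: M = 6.48×10⁻³
  magnesium alloy: M = 3.66×10⁻³
  concrete: M = 2.50×10⁻³
  titanium alloy: M = 2.37×10⁻³
  commercially pure titanium: M = 2.28×10⁻³
  molybdenum: M = 1.75×10⁻³
  nylon: M = 1.45×10⁻³
Highest index: silicon carbide.

silicon carbide, M = 6.48×10⁻³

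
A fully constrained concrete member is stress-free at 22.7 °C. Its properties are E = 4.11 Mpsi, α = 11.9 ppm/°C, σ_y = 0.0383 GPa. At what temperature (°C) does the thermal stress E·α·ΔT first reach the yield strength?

136 °C

E = 4.11 Mpsi = 28.34 GPa.
σ_y = 0.0383 GPa = 38.30 MPa.
E·α·ΔT = 38.30 MPa ⇒ ΔT = 38.30 / (28.34×10³ × 11.9×10⁻⁶) = 113.6 K.
T = 22.7 + 113.6 = 136.3 °C.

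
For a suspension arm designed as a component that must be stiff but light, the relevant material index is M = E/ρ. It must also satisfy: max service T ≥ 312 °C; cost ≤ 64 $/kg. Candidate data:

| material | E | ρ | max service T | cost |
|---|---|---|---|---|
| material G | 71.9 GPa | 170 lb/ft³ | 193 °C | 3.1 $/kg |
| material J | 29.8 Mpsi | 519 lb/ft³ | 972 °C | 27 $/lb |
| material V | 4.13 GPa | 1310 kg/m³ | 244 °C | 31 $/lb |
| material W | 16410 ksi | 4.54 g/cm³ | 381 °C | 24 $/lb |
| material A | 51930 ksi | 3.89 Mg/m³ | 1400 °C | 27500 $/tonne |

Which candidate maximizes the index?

material A

Screen on constraints: max service T ≥ 312 °C; cost ≤ 64 $/kg. Survivors: material J, material W, material A.
After converting to SI:
  material J: E = 205.5 GPa, ρ = 8314 kg/m³
  material W: E = 113.1 GPa, ρ = 4540 kg/m³
  material A: E = 358.0 GPa, ρ = 3890 kg/m³
  material A: M = 92.0 MN·m/kg
  material W: M = 24.9 MN·m/kg
  material J: M = 24.7 MN·m/kg
Material A ranks first.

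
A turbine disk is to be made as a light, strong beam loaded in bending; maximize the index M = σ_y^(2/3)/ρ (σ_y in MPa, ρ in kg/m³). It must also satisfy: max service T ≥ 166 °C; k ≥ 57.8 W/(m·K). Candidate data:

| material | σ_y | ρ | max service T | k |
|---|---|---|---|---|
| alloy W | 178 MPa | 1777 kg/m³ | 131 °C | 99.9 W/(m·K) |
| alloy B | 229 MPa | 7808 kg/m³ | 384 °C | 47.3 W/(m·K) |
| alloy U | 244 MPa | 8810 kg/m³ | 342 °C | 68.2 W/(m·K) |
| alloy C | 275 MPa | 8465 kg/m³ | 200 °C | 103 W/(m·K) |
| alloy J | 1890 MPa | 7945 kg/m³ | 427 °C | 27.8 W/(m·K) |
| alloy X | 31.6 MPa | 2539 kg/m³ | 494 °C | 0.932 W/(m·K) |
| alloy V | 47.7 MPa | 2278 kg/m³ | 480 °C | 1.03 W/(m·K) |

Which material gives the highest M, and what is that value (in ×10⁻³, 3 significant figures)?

alloy C, M = 5.00×10⁻³

Screen on constraints: max service T ≥ 166 °C; k ≥ 57.8 W/(m·K). Survivors: alloy U, alloy C.
Per-candidate index values:
  alloy C: M = 5.00×10⁻³
  alloy U: M = 4.43×10⁻³
The maximum is for alloy C.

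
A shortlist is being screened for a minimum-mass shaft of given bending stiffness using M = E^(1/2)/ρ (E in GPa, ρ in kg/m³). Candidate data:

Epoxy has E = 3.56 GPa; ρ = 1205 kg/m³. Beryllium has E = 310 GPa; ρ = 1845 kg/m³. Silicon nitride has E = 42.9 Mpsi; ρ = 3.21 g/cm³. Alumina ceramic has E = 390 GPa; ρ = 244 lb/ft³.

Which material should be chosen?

beryllium

Normalizing units and computing the index:
  epoxy: E = 3.560 GPa, ρ = 1205 kg/m³
  beryllium: E = 310.0 GPa, ρ = 1845 kg/m³
  silicon nitride: E = 295.8 GPa, ρ = 3210 kg/m³
  alumina ceramic: E = 390.0 GPa, ρ = 3909 kg/m³
  beryllium: M = 9.54×10⁻³
  silicon nitride: M = 5.36×10⁻³
  alumina ceramic: M = 5.05×10⁻³
  epoxy: M = 1.57×10⁻³
Beryllium has the largest M.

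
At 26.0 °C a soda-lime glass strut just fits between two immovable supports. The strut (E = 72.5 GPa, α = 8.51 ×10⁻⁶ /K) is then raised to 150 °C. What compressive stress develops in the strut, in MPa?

ΔT = 124.0 K. Constrained thermal stress σ = E·α·ΔT = 72.50×10³ MPa × 8.51×10⁻⁶ × 124.0 = 76.5 MPa (compressive).

76.5 MPa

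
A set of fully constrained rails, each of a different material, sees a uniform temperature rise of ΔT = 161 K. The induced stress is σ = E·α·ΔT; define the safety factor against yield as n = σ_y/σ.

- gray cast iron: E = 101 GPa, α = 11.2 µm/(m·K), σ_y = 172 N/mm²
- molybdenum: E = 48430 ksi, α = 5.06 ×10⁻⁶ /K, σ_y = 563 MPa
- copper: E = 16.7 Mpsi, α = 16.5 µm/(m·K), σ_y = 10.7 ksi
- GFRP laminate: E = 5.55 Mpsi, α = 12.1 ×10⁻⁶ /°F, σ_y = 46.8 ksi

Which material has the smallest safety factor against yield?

copper

In consistent units (E in GPa, α in ×10⁻⁶/K, σ_y in MPa):
  gray cast iron: E = 101.0, α = 11.2, σ_y = 172.0 → σ = 182 MPa, n = 0.944
  molybdenum: E = 333.9, α = 5.06, σ_y = 563.0 → σ = 272 MPa, n = 2.07
  copper: E = 115.1, α = 16.5, σ_y = 73.77 → σ = 306 MPa, n = 0.241
  GFRP laminate: E = 38.27, α = 21.8, σ_y = 322.7 → σ = 134 MPa, n = 2.40
The minimum is copper at n = 0.241.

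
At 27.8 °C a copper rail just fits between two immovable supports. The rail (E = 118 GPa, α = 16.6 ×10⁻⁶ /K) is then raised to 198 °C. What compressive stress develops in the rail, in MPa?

333 MPa

ΔT = 170.2 K. Constrained thermal stress σ = E·α·ΔT = 118.0×10³ MPa × 16.6×10⁻⁶ × 170.2 = 333 MPa (compressive).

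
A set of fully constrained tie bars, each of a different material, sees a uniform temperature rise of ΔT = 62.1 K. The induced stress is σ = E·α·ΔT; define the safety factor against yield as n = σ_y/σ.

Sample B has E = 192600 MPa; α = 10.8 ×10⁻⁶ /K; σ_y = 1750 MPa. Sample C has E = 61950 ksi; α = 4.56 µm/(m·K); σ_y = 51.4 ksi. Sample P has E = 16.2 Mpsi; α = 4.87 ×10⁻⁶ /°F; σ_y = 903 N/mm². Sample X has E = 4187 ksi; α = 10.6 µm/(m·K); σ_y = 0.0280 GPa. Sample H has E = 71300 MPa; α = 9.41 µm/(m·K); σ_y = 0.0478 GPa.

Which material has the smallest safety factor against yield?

With everything in SI (GPa, ×10⁻⁶/K, MPa):
  sample B: E = 192.6, α = 10.8, σ_y = 1750 → σ = 129 MPa, n = 13.5
  sample C: E = 427.1, α = 4.56, σ_y = 354.4 → σ = 121 MPa, n = 2.93
  sample P: E = 111.7, α = 8.77, σ_y = 903.0 → σ = 60.8 MPa, n = 14.9
  sample X: E = 28.87, α = 10.6, σ_y = 28.00 → σ = 19.0 MPa, n = 1.47
  sample H: E = 71.30, α = 9.41, σ_y = 47.80 → σ = 41.7 MPa, n = 1.15
Smallest n: sample H with n = 1.15.

sample H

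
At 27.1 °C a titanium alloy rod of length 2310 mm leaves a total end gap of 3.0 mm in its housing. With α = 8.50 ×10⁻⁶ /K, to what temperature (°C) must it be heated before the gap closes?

α·L₀·ΔT = 3.0 mm ⇒ ΔT = 3.0 / (8.50×10⁻⁶ × 2310.0) = 152.8 K.
T = 27.1 + 152.8 = 179.9 °C.

180 °C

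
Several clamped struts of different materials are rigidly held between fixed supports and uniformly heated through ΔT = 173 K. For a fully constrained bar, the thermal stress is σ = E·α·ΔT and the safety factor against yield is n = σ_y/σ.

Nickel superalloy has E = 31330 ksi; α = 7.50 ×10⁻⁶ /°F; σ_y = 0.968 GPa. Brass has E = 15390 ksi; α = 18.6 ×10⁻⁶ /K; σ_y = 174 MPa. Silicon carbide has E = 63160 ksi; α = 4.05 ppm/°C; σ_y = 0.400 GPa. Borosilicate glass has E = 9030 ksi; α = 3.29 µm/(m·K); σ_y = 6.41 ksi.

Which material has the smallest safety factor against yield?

Converting E to GPa, α to ×10⁻⁶/K, σ_y to MPa, then σ and n for each:
  nickel superalloy: E = 216.0, α = 13.5, σ_y = 968.0 → σ = 504 MPa, n = 1.92
  brass: E = 106.1, α = 18.6, σ_y = 174.0 → σ = 341 MPa, n = 0.510
  silicon carbide: E = 435.5, α = 4.05, σ_y = 400.0 → σ = 305 MPa, n = 1.31
  borosilicate glass: E = 62.26, α = 3.29, σ_y = 44.20 → σ = 35.4 MPa, n = 1.25
The minimum is brass at n = 0.510.

brass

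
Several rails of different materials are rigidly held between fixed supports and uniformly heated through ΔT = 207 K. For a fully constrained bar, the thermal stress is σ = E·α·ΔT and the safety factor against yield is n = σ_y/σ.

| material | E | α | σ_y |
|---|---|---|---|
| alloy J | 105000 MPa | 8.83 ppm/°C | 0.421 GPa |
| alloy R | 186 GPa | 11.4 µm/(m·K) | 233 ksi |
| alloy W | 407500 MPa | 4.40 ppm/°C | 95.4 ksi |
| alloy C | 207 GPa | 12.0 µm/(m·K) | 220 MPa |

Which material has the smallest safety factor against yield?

alloy C

In consistent units (E in GPa, α in ×10⁻⁶/K, σ_y in MPa):
  alloy J: E = 105.0, α = 8.83, σ_y = 421.0 → σ = 192 MPa, n = 2.19
  alloy R: E = 186.0, α = 11.4, σ_y = 1606 → σ = 439 MPa, n = 3.66
  alloy W: E = 407.5, α = 4.40, σ_y = 657.8 → σ = 371 MPa, n = 1.77
  alloy C: E = 207.0, α = 12.0, σ_y = 220.0 → σ = 514 MPa, n = 0.428
Smallest n: alloy C with n = 0.428.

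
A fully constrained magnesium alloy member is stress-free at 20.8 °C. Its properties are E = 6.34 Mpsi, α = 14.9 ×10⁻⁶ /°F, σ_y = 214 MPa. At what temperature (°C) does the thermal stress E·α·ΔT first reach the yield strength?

203 °C

E = 6.34 Mpsi = 43.71 GPa.
α = 14.9×10⁻⁶/°F × 9/5 = 26.8×10⁻⁶/K.
E·α·ΔT = 214.0 MPa ⇒ ΔT = 214.0 / (43.71×10³ × 26.8×10⁻⁶) = 182.5 K.
T = 20.8 + 182.5 = 203.3 °C.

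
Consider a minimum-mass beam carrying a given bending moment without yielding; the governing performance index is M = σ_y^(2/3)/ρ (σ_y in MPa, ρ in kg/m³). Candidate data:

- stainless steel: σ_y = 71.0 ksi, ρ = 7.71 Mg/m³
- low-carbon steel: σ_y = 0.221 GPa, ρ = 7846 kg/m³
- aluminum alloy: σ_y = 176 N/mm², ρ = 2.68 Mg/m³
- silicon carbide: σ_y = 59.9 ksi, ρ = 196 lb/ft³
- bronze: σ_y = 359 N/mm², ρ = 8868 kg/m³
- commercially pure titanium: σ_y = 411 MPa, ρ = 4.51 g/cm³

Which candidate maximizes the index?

Convert each candidate to consistent units, then evaluate M:
  stainless steel: σ_y = 489.5 MPa, ρ = 7710 kg/m³
  low-carbon steel: σ_y = 221.0 MPa, ρ = 7846 kg/m³
  aluminum alloy: σ_y = 176.0 MPa, ρ = 2680 kg/m³
  silicon carbide: σ_y = 413.0 MPa, ρ = 3140 kg/m³
  bronze: σ_y = 359.0 MPa, ρ = 8868 kg/m³
  commercially pure titanium: σ_y = 411.0 MPa, ρ = 4510 kg/m³
  silicon carbide: M = 17.7×10⁻³
  commercially pure titanium: M = 12.3×10⁻³
  aluminum alloy: M = 11.7×10⁻³
  stainless steel: M = 8.06×10⁻³
  bronze: M = 5.70×10⁻³
  low-carbon steel: M = 4.66×10⁻³
The maximum is for silicon carbide.

silicon carbide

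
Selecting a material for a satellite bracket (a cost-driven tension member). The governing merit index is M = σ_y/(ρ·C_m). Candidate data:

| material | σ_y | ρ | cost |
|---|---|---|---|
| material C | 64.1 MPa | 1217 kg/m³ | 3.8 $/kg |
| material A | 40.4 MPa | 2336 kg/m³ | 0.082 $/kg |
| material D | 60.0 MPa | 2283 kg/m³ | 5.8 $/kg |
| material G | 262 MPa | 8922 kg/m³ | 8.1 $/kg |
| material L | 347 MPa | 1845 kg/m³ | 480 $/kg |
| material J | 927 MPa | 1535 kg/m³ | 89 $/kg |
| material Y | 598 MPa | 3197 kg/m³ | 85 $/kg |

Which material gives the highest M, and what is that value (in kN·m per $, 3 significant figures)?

material A, M = 211 kN·m per $

Computing M directly (units already consistent):
  material A: M = 211 kN·m per $
  material C: M = 13.9 kN·m per $
  material J: M = 6.79 kN·m per $
  material D: M = 4.53 kN·m per $
  material G: M = 3.63 kN·m per $
  material Y: M = 2.20 kN·m per $
  material L: M = 0.392 kN·m per $
Material A ranks first.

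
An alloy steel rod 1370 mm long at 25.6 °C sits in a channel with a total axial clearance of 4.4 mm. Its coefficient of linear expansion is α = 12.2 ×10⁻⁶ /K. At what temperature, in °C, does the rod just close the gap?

289 °C

α·L₀·ΔT = 4.4 mm ⇒ ΔT = 4.4 / (12.2×10⁻⁶ × 1370.0) = 263.3 K.
T = 25.6 + 263.3 = 288.9 °C.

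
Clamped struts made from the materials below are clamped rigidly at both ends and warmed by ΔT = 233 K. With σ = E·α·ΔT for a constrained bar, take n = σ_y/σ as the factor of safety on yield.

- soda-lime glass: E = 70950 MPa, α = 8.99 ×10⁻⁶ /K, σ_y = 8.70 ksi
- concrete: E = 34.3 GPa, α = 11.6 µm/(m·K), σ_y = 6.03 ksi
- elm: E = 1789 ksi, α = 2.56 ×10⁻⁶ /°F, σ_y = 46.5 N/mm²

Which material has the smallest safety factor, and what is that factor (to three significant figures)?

soda-lime glass, n = 0.404

With everything in SI (GPa, ×10⁻⁶/K, MPa):
  soda-lime glass: E = 70.95, α = 8.99, σ_y = 59.98 → σ = 149 MPa, n = 0.404
  concrete: E = 34.30, α = 11.6, σ_y = 41.58 → σ = 92.7 MPa, n = 0.448
  elm: E = 12.33, α = 4.61, σ_y = 46.50 → σ = 13.2 MPa, n = 3.51
Soda-lime glass has the lowest safety factor, n = 0.404.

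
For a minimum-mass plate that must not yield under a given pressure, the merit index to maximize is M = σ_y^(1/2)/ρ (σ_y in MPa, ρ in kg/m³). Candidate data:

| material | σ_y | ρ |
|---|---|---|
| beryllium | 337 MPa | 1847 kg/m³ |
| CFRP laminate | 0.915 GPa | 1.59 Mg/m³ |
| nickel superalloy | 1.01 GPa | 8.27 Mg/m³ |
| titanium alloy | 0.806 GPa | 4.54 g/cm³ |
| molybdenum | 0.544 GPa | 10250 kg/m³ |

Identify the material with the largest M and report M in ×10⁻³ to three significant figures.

CFRP laminate, M = 19.0×10⁻³

Putting every candidate on a common basis:
  beryllium: σ_y = 337.0 MPa, ρ = 1847 kg/m³
  CFRP laminate: σ_y = 915.0 MPa, ρ = 1590 kg/m³
  nickel superalloy: σ_y = 1010 MPa, ρ = 8270 kg/m³
  titanium alloy: σ_y = 806.0 MPa, ρ = 4540 kg/m³
  molybdenum: σ_y = 544.0 MPa, ρ = 10250 kg/m³
  CFRP laminate: M = 19.0×10⁻³
  beryllium: M = 9.94×10⁻³
  titanium alloy: M = 6.25×10⁻³
  nickel superalloy: M = 3.84×10⁻³
  molybdenum: M = 2.28×10⁻³
CFRP laminate ranks first.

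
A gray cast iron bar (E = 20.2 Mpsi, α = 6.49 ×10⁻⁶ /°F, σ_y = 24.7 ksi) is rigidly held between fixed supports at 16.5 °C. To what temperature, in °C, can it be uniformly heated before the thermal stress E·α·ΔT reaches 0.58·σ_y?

E = 20.2 Mpsi = 139.3 GPa.
α = 6.49×10⁻⁶/°F × 9/5 = 11.7×10⁻⁶/K.
σ_y = 24.7 ksi = 170.3 MPa.
E·α·ΔT = 98.77 MPa ⇒ ΔT = 98.77 / (139.3×10³ × 11.7×10⁻⁶) = 60.71 K.
T = 16.5 + 60.71 = 77.21 °C.

77.2 °C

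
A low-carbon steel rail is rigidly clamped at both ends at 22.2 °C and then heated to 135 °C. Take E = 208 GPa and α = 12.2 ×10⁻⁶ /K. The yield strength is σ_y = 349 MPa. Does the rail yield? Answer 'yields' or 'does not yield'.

does not yield

ΔT = 112.8 K. Constrained thermal stress σ = E·α·ΔT = 208.0×10³ MPa × 12.2×10⁻⁶ × 112.8 = 286 MPa (compressive).
Compare to σ_y = 349 MPa: σ < σ_y, so it does not yield.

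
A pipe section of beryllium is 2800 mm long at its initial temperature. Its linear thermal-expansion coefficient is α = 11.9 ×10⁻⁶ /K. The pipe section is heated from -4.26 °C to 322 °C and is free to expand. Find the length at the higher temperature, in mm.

ΔT = 322 − (-4.26) = 326.3 K.
ΔL = α·L₀·ΔT = 11.9×10⁻⁶ × 2800 mm × 326.3 K = 10.9 mm.
L = L₀ + ΔL = 2800 + 10.9 = 2810.9 mm.

2810.9 mm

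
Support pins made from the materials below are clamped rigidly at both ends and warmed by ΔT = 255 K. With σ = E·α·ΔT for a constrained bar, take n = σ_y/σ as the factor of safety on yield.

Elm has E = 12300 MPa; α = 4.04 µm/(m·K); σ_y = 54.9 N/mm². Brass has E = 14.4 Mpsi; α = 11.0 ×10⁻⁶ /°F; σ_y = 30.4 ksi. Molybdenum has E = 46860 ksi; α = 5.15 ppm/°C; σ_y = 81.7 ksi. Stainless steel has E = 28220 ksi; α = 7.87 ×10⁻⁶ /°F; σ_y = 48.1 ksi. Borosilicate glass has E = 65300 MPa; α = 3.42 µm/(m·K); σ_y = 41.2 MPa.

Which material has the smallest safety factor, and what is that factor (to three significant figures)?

In consistent units (E in GPa, α in ×10⁻⁶/K, σ_y in MPa):
  elm: E = 12.30, α = 4.04, σ_y = 54.90 → σ = 12.7 MPa, n = 4.33
  brass: E = 99.28, α = 19.8, σ_y = 209.6 → σ = 501 MPa, n = 0.418
  molybdenum: E = 323.1, α = 5.15, σ_y = 563.3 → σ = 424 MPa, n = 1.33
  stainless steel: E = 194.6, α = 14.2, σ_y = 331.6 → σ = 703 MPa, n = 0.472
  borosilicate glass: E = 65.30, α = 3.42, σ_y = 41.20 → σ = 56.9 MPa, n = 0.723
The minimum is brass at n = 0.418.

brass, n = 0.418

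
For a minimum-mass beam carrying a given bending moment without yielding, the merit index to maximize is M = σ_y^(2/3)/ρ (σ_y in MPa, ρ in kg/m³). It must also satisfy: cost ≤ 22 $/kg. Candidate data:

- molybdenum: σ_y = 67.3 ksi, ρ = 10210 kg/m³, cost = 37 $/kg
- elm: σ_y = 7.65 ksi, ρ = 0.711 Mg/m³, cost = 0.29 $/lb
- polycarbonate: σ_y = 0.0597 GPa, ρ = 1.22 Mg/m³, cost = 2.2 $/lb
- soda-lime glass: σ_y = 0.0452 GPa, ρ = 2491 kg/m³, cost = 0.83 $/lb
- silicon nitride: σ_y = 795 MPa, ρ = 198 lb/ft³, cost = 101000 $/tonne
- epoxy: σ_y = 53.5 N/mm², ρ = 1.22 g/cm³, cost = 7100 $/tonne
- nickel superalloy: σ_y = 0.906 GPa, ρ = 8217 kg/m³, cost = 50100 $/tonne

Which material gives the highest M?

elm

Screen on constraints: cost ≤ 22 $/kg. Survivors: elm, polycarbonate, soda-lime glass, epoxy.
After converting to SI:
  elm: σ_y = 52.74 MPa, ρ = 711.0 kg/m³
  polycarbonate: σ_y = 59.70 MPa, ρ = 1220 kg/m³
  soda-lime glass: σ_y = 45.20 MPa, ρ = 2491 kg/m³
  epoxy: σ_y = 53.50 MPa, ρ = 1220 kg/m³
  elm: M = 19.8×10⁻³
  polycarbonate: M = 12.5×10⁻³
  epoxy: M = 11.6×10⁻³
  soda-lime glass: M = 5.09×10⁻³
The maximum is for elm.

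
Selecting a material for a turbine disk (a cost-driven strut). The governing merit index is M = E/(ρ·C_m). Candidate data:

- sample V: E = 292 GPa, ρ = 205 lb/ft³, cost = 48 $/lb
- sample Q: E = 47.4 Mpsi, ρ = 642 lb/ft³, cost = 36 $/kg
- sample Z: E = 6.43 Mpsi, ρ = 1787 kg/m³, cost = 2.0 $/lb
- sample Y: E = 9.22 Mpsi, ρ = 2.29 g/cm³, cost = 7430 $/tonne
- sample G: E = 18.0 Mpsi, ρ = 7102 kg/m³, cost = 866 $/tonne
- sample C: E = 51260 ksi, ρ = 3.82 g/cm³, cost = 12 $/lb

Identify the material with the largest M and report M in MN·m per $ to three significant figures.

sample G, M = 20.2 MN·m per $

Normalizing units and computing the index:
  sample V: E = 292.0 GPa, ρ = 3284 kg/m³, cost = 105.8 $/kg
  sample Q: E = 326.8 GPa, ρ = 10280 kg/m³, cost = 36.00 $/kg
  sample Z: E = 44.33 GPa, ρ = 1787 kg/m³, cost = 4.409 $/kg
  sample Y: E = 63.57 GPa, ρ = 2290 kg/m³, cost = 7.430 $/kg
  sample G: E = 124.1 GPa, ρ = 7102 kg/m³, cost = 0.8660 $/kg
  sample C: E = 353.4 GPa, ρ = 3820 kg/m³, cost = 26.46 $/kg
  sample G: M = 20.2 MN·m per $
  sample Z: M = 5.63 MN·m per $
  sample Y: M = 3.74 MN·m per $
  sample C: M = 3.50 MN·m per $
  sample Q: M = 0.883 MN·m per $
  sample V: M = 0.840 MN·m per $
The maximum is for sample G.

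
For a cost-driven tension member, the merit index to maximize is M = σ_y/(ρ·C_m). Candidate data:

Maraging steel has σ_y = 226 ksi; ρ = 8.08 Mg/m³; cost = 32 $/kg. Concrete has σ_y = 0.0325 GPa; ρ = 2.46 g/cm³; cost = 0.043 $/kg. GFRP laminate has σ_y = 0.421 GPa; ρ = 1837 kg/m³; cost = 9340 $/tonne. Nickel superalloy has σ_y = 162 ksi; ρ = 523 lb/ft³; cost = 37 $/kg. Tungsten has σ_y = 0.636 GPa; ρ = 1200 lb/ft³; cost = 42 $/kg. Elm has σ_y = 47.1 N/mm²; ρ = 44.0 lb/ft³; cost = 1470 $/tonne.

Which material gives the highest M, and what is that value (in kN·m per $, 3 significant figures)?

Normalizing units and computing the index:
  maraging steel: σ_y = 1558 MPa, ρ = 8080 kg/m³, cost = 32.00 $/kg
  concrete: σ_y = 32.50 MPa, ρ = 2460 kg/m³, cost = 0.04300 $/kg
  GFRP laminate: σ_y = 421.0 MPa, ρ = 1837 kg/m³, cost = 9.340 $/kg
  nickel superalloy: σ_y = 1117 MPa, ρ = 8378 kg/m³, cost = 37.00 $/kg
  tungsten: σ_y = 636.0 MPa, ρ = 19220 kg/m³, cost = 42.00 $/kg
  elm: σ_y = 47.10 MPa, ρ = 704.8 kg/m³, cost = 1.470 $/kg
  concrete: M = 307 kN·m per $
  elm: M = 45.5 kN·m per $
  GFRP laminate: M = 24.5 kN·m per $
  maraging steel: M = 6.03 kN·m per $
  nickel superalloy: M = 3.60 kN·m per $
  tungsten: M = 0.788 kN·m per $
Concrete has the largest M.

concrete, M = 307 kN·m per $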